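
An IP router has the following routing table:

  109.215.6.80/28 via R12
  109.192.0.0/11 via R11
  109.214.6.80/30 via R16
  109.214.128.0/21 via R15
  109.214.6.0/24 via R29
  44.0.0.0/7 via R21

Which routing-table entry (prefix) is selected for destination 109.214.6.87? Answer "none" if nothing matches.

109.214.6.0/24

Entries matching 109.214.6.87:
  109.192.0.0/11 (109.192.0.0 - 109.223.255.255)
  109.214.6.0/24 (109.214.6.0 - 109.214.6.255)
Most specific is 109.214.6.0/24.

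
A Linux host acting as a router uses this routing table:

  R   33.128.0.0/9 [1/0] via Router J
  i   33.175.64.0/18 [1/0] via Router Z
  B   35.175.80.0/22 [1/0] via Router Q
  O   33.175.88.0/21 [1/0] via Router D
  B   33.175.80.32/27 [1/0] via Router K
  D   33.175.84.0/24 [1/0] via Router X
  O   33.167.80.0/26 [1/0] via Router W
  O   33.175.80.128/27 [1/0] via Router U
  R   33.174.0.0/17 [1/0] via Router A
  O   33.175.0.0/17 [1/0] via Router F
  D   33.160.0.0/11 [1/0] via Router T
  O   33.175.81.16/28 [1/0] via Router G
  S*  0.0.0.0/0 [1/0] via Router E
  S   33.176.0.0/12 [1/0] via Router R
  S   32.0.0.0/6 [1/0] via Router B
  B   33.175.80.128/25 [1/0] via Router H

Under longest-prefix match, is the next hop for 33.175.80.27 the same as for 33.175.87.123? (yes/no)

yes

33.175.80.27: longest match 33.175.64.0/18 -> Router Z
33.175.87.123: longest match 33.175.64.0/18 -> Router Z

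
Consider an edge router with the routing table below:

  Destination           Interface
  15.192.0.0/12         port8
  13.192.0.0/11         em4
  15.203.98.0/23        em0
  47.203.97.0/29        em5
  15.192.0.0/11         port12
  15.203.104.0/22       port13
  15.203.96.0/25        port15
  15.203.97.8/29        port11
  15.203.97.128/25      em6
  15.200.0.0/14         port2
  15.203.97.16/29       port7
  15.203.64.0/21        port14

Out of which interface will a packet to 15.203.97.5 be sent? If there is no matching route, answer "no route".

port2

Routes whose prefix contains 15.203.97.5:
  15.192.0.0/11 (15.192.0.0 - 15.223.255.255) -> port12
  15.192.0.0/12 (15.192.0.0 - 15.207.255.255) -> port8
  15.200.0.0/14 (15.200.0.0 - 15.203.255.255) -> port2
More-specific entries that do NOT match:
  47.203.97.0/29 (47.203.97.0 - 47.203.97.7) does not contain 15.203.97.5
  15.203.97.8/29 (15.203.97.8 - 15.203.97.15) does not contain 15.203.97.5
  15.203.97.16/29 (15.203.97.16 - 15.203.97.23) does not contain 15.203.97.5
  15.203.96.0/25 (15.203.96.0 - 15.203.96.127) does not contain 15.203.97.5
  15.203.97.128/25 (15.203.97.128 - 15.203.97.255) does not contain 15.203.97.5
  15.203.98.0/23 (15.203.98.0 - 15.203.99.255) does not contain 15.203.97.5
  15.203.104.0/22 (15.203.104.0 - 15.203.107.255) does not contain 15.203.97.5
  15.203.64.0/21 (15.203.64.0 - 15.203.71.255) does not contain 15.203.97.5
Longest matching prefix is /14 -> interface port2.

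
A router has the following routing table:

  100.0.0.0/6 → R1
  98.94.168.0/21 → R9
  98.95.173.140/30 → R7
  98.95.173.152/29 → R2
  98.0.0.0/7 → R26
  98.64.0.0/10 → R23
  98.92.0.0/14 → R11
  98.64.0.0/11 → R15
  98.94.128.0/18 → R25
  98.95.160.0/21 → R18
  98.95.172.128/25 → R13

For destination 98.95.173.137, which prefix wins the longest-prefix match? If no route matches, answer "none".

Entries matching 98.95.173.137:
  98.0.0.0/7 (98.0.0.0 - 99.255.255.255)
  98.64.0.0/10 (98.64.0.0 - 98.127.255.255)
  98.64.0.0/11 (98.64.0.0 - 98.95.255.255)
  98.92.0.0/14 (98.92.0.0 - 98.95.255.255)
Most specific is 98.92.0.0/14.

98.92.0.0/14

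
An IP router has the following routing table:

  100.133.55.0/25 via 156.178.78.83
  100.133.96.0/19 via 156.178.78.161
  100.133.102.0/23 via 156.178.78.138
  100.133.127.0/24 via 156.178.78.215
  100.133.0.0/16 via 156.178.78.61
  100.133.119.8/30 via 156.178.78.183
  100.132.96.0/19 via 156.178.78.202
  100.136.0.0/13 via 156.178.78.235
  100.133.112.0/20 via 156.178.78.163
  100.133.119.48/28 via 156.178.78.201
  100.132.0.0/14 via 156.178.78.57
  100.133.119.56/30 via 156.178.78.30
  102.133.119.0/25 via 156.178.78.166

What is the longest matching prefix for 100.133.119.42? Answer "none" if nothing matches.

100.133.112.0/20

Entries matching 100.133.119.42:
  100.132.0.0/14 (100.132.0.0 - 100.135.255.255)
  100.133.0.0/16 (100.133.0.0 - 100.133.255.255)
  100.133.96.0/19 (100.133.96.0 - 100.133.127.255)
  100.133.112.0/20 (100.133.112.0 - 100.133.127.255)
Most specific is 100.133.112.0/20.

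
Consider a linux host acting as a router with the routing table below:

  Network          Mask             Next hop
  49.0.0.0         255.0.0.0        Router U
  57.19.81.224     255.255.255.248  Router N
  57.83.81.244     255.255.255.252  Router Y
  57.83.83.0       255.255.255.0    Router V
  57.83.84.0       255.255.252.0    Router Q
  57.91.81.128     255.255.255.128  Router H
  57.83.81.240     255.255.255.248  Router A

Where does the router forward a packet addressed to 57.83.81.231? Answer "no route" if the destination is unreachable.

no route

No entry's prefix contains 57.83.81.231; there is no default route.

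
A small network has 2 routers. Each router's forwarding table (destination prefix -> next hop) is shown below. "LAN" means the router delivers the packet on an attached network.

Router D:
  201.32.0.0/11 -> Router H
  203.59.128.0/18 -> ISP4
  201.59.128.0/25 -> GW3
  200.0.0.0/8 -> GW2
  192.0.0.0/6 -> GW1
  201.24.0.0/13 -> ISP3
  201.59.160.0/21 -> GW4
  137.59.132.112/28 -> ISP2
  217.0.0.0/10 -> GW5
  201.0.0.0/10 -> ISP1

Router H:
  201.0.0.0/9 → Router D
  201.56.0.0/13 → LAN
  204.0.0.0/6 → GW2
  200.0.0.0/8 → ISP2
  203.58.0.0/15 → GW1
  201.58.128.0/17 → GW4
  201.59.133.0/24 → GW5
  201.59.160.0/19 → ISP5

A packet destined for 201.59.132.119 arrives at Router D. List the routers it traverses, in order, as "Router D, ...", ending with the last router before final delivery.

Router D, Router H

At Router D: longest match for 201.59.132.119 is 201.32.0.0/11 -> Router H
At Router H: longest match for 201.59.132.119 is 201.56.0.0/13 -> LAN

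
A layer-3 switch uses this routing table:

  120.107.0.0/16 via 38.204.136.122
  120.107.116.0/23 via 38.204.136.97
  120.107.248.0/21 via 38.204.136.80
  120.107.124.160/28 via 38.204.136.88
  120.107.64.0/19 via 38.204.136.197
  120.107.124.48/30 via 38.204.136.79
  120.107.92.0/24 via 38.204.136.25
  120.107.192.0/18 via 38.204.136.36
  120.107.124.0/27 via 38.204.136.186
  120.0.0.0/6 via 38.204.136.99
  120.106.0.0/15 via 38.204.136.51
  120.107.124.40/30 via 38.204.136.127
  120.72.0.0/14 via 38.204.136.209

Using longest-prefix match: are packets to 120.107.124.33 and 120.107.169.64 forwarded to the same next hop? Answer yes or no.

yes

120.107.124.33: longest match 120.107.0.0/16 -> 38.204.136.122
120.107.169.64: longest match 120.107.0.0/16 -> 38.204.136.122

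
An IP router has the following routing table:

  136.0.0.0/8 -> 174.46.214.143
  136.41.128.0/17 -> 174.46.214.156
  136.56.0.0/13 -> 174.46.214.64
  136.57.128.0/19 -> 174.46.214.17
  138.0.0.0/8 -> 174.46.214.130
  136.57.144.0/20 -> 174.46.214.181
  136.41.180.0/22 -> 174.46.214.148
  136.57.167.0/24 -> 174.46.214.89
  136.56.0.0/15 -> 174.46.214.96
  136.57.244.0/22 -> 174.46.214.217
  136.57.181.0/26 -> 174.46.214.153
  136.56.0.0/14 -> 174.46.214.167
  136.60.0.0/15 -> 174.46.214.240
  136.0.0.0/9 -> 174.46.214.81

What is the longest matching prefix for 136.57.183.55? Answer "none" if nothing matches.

Entries matching 136.57.183.55:
  136.0.0.0/8 (136.0.0.0 - 136.255.255.255)
  136.0.0.0/9 (136.0.0.0 - 136.127.255.255)
  136.56.0.0/13 (136.56.0.0 - 136.63.255.255)
  136.56.0.0/14 (136.56.0.0 - 136.59.255.255)
  136.56.0.0/15 (136.56.0.0 - 136.57.255.255)
Most specific is 136.56.0.0/15.

136.56.0.0/15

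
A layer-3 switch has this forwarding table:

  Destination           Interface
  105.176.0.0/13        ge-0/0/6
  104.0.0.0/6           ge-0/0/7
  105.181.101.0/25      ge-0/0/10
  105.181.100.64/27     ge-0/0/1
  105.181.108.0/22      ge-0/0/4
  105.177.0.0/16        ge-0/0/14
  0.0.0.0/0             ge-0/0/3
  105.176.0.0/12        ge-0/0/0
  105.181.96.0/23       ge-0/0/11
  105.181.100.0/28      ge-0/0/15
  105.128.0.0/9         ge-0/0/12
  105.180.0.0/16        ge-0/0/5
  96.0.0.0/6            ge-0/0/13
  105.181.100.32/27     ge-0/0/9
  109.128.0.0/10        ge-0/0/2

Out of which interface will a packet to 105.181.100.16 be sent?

Routes whose prefix contains 105.181.100.16:
  0.0.0.0/0 (default, matches everything) -> ge-0/0/3
  104.0.0.0/6 (104.0.0.0 - 107.255.255.255) -> ge-0/0/7
  105.128.0.0/9 (105.128.0.0 - 105.255.255.255) -> ge-0/0/12
  105.176.0.0/12 (105.176.0.0 - 105.191.255.255) -> ge-0/0/0
  105.176.0.0/13 (105.176.0.0 - 105.183.255.255) -> ge-0/0/6
More-specific entries that do NOT match:
  105.181.100.0/28 (105.181.100.0 - 105.181.100.15) does not contain 105.181.100.16
  105.181.100.64/27 (105.181.100.64 - 105.181.100.95) does not contain 105.181.100.16
  105.181.100.32/27 (105.181.100.32 - 105.181.100.63) does not contain 105.181.100.16
  105.181.101.0/25 (105.181.101.0 - 105.181.101.127) does not contain 105.181.100.16
  105.181.96.0/23 (105.181.96.0 - 105.181.97.255) does not contain 105.181.100.16
  105.181.108.0/22 (105.181.108.0 - 105.181.111.255) does not contain 105.181.100.16
  105.177.0.0/16 (105.177.0.0 - 105.177.255.255) does not contain 105.181.100.16
  105.180.0.0/16 (105.180.0.0 - 105.180.255.255) does not contain 105.181.100.16
Longest matching prefix is /13 -> interface ge-0/0/6.

ge-0/0/6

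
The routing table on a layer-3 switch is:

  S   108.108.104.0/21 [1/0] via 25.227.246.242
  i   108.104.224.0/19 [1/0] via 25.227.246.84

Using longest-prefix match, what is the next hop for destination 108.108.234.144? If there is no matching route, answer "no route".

no route

No entry's prefix contains 108.108.234.144; there is no default route.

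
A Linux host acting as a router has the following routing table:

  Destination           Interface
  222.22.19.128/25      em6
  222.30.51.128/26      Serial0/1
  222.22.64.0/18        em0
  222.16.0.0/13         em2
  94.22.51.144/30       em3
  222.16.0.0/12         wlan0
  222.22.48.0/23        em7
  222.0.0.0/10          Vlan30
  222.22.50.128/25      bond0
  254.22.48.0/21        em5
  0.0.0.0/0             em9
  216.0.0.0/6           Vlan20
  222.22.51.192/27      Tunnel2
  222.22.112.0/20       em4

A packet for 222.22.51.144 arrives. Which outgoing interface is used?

Routes whose prefix contains 222.22.51.144:
  0.0.0.0/0 (default, matches everything) -> em9
  222.0.0.0/10 (222.0.0.0 - 222.63.255.255) -> Vlan30
  222.16.0.0/12 (222.16.0.0 - 222.31.255.255) -> wlan0
  222.16.0.0/13 (222.16.0.0 - 222.23.255.255) -> em2
More-specific entries that do NOT match:
  94.22.51.144/30 (94.22.51.144 - 94.22.51.147) does not contain 222.22.51.144
  222.22.51.192/27 (222.22.51.192 - 222.22.51.223) does not contain 222.22.51.144
  222.30.51.128/26 (222.30.51.128 - 222.30.51.191) does not contain 222.22.51.144
  222.22.19.128/25 (222.22.19.128 - 222.22.19.255) does not contain 222.22.51.144
  222.22.50.128/25 (222.22.50.128 - 222.22.50.255) does not contain 222.22.51.144
  222.22.48.0/23 (222.22.48.0 - 222.22.49.255) does not contain 222.22.51.144
  254.22.48.0/21 (254.22.48.0 - 254.22.55.255) does not contain 222.22.51.144
  222.22.112.0/20 (222.22.112.0 - 222.22.127.255) does not contain 222.22.51.144
  222.22.64.0/18 (222.22.64.0 - 222.22.127.255) does not contain 222.22.51.144
Longest matching prefix is /13 -> interface em2.

em2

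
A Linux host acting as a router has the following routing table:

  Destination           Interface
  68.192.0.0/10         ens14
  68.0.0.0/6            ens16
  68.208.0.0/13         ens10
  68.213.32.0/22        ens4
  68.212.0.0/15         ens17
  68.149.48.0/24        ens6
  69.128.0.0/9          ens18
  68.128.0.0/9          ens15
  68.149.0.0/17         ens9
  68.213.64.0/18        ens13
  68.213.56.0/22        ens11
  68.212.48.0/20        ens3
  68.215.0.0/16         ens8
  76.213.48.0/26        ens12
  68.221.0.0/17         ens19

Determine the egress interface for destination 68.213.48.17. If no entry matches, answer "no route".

ens17

Routes whose prefix contains 68.213.48.17:
  68.0.0.0/6 (68.0.0.0 - 71.255.255.255) -> ens16
  68.128.0.0/9 (68.128.0.0 - 68.255.255.255) -> ens15
  68.192.0.0/10 (68.192.0.0 - 68.255.255.255) -> ens14
  68.208.0.0/13 (68.208.0.0 - 68.215.255.255) -> ens10
  68.212.0.0/15 (68.212.0.0 - 68.213.255.255) -> ens17
More-specific entries that do NOT match:
  76.213.48.0/26 (76.213.48.0 - 76.213.48.63) does not contain 68.213.48.17
  68.149.48.0/24 (68.149.48.0 - 68.149.48.255) does not contain 68.213.48.17
  68.213.32.0/22 (68.213.32.0 - 68.213.35.255) does not contain 68.213.48.17
  68.213.56.0/22 (68.213.56.0 - 68.213.59.255) does not contain 68.213.48.17
  68.212.48.0/20 (68.212.48.0 - 68.212.63.255) does not contain 68.213.48.17
  68.213.64.0/18 (68.213.64.0 - 68.213.127.255) does not contain 68.213.48.17
  68.149.0.0/17 (68.149.0.0 - 68.149.127.255) does not contain 68.213.48.17
  68.221.0.0/17 (68.221.0.0 - 68.221.127.255) does not contain 68.213.48.17
  68.215.0.0/16 (68.215.0.0 - 68.215.255.255) does not contain 68.213.48.17
Longest matching prefix is /15 -> interface ens17.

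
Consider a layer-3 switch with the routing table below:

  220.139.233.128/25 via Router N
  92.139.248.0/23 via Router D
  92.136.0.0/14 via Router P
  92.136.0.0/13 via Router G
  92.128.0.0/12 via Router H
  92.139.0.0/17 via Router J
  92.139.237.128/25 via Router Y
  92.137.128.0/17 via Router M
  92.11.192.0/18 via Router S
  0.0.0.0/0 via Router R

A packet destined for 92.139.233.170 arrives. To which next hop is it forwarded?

Routes whose prefix contains 92.139.233.170:
  0.0.0.0/0 (default, matches everything) -> Router R
  92.128.0.0/12 (92.128.0.0 - 92.143.255.255) -> Router H
  92.136.0.0/13 (92.136.0.0 - 92.143.255.255) -> Router G
  92.136.0.0/14 (92.136.0.0 - 92.139.255.255) -> Router P
More-specific entries that do NOT match:
  220.139.233.128/25 (220.139.233.128 - 220.139.233.255) does not contain 92.139.233.170
  92.139.237.128/25 (92.139.237.128 - 92.139.237.255) does not contain 92.139.233.170
  92.139.248.0/23 (92.139.248.0 - 92.139.249.255) does not contain 92.139.233.170
  92.11.192.0/18 (92.11.192.0 - 92.11.255.255) does not contain 92.139.233.170
  92.139.0.0/17 (92.139.0.0 - 92.139.127.255) does not contain 92.139.233.170
  92.137.128.0/17 (92.137.128.0 - 92.137.255.255) does not contain 92.139.233.170
Longest matching prefix is /14 -> next hop Router P.

Router P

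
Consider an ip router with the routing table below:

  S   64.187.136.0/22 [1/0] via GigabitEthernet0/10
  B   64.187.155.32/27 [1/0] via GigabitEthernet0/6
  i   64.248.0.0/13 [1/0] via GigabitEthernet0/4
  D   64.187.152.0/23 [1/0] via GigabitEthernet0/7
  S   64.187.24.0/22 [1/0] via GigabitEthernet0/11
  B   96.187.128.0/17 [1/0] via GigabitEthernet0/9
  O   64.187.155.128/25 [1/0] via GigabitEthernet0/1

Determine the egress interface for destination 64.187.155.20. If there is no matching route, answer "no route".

no route

No entry's prefix contains 64.187.155.20; there is no default route.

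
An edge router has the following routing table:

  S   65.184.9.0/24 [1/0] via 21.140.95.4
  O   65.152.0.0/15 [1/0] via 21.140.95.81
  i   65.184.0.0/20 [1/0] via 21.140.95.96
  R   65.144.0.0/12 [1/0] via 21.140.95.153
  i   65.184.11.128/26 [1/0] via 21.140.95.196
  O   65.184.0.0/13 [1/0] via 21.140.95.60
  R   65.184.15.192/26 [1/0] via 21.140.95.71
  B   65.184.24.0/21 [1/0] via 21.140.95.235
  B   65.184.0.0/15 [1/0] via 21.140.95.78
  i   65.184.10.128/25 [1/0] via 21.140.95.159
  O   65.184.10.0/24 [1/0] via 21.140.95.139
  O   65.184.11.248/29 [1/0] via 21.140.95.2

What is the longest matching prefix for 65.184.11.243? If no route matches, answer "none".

65.184.0.0/20

Entries matching 65.184.11.243:
  65.184.0.0/13 (65.184.0.0 - 65.191.255.255)
  65.184.0.0/15 (65.184.0.0 - 65.185.255.255)
  65.184.0.0/20 (65.184.0.0 - 65.184.15.255)
Most specific is 65.184.0.0/20.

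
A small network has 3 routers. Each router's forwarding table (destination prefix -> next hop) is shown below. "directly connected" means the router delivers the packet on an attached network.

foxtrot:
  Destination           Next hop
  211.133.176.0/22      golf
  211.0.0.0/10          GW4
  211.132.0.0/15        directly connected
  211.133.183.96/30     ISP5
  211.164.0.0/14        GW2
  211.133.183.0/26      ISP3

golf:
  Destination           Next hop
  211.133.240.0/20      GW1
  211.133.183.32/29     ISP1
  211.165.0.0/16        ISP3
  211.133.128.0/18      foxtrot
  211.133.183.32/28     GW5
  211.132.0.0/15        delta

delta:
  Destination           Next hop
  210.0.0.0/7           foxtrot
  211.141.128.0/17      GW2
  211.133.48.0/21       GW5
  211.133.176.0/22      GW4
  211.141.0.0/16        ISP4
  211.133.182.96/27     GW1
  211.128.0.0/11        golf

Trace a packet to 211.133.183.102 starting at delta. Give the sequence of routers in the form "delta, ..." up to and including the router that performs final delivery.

delta, golf, foxtrot

At delta: longest match for 211.133.183.102 is 211.128.0.0/11 -> golf
At golf: longest match for 211.133.183.102 is 211.133.128.0/18 -> foxtrot
At foxtrot: longest match for 211.133.183.102 is 211.132.0.0/15 -> directly connected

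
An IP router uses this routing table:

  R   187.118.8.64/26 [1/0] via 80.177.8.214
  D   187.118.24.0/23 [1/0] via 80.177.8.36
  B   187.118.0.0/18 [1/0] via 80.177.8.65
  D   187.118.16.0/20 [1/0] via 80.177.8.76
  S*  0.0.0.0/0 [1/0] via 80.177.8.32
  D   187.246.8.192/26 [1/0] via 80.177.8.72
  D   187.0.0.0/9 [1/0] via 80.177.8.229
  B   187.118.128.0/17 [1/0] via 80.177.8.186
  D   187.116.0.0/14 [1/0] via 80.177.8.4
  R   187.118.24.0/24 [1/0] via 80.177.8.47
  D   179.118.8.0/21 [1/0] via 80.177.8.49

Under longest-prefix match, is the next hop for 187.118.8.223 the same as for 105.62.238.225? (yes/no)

187.118.8.223: longest match 187.118.0.0/18 -> 80.177.8.65
105.62.238.225: longest match 0.0.0.0/0 -> 80.177.8.32

no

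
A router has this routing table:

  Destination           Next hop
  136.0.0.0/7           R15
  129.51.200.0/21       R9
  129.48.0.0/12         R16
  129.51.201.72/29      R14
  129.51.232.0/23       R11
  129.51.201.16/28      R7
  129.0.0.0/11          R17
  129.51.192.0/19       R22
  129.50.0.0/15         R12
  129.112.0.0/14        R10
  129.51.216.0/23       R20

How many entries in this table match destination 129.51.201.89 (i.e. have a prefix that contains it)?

Prefixes containing 129.51.201.89:
  129.48.0.0/12 (129.48.0.0 - 129.63.255.255)
  129.50.0.0/15 (129.50.0.0 - 129.51.255.255)
  129.51.192.0/19 (129.51.192.0 - 129.51.223.255)
  129.51.200.0/21 (129.51.200.0 - 129.51.207.255)
Total matching entries: 4.

4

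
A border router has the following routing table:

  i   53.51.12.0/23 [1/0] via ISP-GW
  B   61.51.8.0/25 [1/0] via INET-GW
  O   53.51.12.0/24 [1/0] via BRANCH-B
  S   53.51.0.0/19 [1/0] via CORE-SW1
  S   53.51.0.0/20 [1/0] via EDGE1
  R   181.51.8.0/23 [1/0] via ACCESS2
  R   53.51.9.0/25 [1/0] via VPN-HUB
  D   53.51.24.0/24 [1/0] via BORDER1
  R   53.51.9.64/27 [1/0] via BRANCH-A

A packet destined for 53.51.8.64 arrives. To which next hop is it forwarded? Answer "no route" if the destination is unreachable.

EDGE1

Routes whose prefix contains 53.51.8.64:
  53.51.0.0/19 (53.51.0.0 - 53.51.31.255) -> CORE-SW1
  53.51.0.0/20 (53.51.0.0 - 53.51.15.255) -> EDGE1
More-specific entries that do NOT match:
  53.51.9.64/27 (53.51.9.64 - 53.51.9.95) does not contain 53.51.8.64
  61.51.8.0/25 (61.51.8.0 - 61.51.8.127) does not contain 53.51.8.64
  53.51.9.0/25 (53.51.9.0 - 53.51.9.127) does not contain 53.51.8.64
  53.51.12.0/24 (53.51.12.0 - 53.51.12.255) does not contain 53.51.8.64
  53.51.24.0/24 (53.51.24.0 - 53.51.24.255) does not contain 53.51.8.64
  53.51.12.0/23 (53.51.12.0 - 53.51.13.255) does not contain 53.51.8.64
  181.51.8.0/23 (181.51.8.0 - 181.51.9.255) does not contain 53.51.8.64
Longest matching prefix is /20 -> next hop EDGE1.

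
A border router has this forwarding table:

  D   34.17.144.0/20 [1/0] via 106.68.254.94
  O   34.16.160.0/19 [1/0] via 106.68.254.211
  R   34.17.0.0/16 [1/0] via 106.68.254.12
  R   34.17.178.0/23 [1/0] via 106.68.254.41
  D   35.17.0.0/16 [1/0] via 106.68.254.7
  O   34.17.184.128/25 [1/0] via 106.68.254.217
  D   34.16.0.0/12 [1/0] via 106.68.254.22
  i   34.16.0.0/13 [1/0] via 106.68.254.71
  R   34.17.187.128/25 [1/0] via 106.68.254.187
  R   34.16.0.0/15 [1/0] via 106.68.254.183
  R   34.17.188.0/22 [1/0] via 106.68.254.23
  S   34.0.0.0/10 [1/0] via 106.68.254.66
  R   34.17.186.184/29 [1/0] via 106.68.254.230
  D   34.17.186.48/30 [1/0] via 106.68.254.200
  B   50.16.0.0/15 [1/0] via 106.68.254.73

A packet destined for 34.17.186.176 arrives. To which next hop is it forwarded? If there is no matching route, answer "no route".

106.68.254.12

Routes whose prefix contains 34.17.186.176:
  34.0.0.0/10 (34.0.0.0 - 34.63.255.255) -> 106.68.254.66
  34.16.0.0/12 (34.16.0.0 - 34.31.255.255) -> 106.68.254.22
  34.16.0.0/13 (34.16.0.0 - 34.23.255.255) -> 106.68.254.71
  34.16.0.0/15 (34.16.0.0 - 34.17.255.255) -> 106.68.254.183
  34.17.0.0/16 (34.17.0.0 - 34.17.255.255) -> 106.68.254.12
More-specific entries that do NOT match:
  34.17.186.48/30 (34.17.186.48 - 34.17.186.51) does not contain 34.17.186.176
  34.17.186.184/29 (34.17.186.184 - 34.17.186.191) does not contain 34.17.186.176
  34.17.184.128/25 (34.17.184.128 - 34.17.184.255) does not contain 34.17.186.176
  34.17.187.128/25 (34.17.187.128 - 34.17.187.255) does not contain 34.17.186.176
  34.17.178.0/23 (34.17.178.0 - 34.17.179.255) does not contain 34.17.186.176
  34.17.188.0/22 (34.17.188.0 - 34.17.191.255) does not contain 34.17.186.176
  34.17.144.0/20 (34.17.144.0 - 34.17.159.255) does not contain 34.17.186.176
  34.16.160.0/19 (34.16.160.0 - 34.16.191.255) does not contain 34.17.186.176
Longest matching prefix is /16 -> next hop 106.68.254.12.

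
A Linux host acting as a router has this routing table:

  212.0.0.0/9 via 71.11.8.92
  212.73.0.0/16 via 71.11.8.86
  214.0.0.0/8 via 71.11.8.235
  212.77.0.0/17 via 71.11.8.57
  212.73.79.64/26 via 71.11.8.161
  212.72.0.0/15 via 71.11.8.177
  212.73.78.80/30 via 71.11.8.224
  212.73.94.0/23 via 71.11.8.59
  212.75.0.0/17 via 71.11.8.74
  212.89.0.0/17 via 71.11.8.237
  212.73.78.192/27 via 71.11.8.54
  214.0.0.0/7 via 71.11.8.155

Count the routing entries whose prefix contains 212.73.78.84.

3

Prefixes containing 212.73.78.84:
  212.0.0.0/9 (212.0.0.0 - 212.127.255.255)
  212.72.0.0/15 (212.72.0.0 - 212.73.255.255)
  212.73.0.0/16 (212.73.0.0 - 212.73.255.255)
Total matching entries: 3.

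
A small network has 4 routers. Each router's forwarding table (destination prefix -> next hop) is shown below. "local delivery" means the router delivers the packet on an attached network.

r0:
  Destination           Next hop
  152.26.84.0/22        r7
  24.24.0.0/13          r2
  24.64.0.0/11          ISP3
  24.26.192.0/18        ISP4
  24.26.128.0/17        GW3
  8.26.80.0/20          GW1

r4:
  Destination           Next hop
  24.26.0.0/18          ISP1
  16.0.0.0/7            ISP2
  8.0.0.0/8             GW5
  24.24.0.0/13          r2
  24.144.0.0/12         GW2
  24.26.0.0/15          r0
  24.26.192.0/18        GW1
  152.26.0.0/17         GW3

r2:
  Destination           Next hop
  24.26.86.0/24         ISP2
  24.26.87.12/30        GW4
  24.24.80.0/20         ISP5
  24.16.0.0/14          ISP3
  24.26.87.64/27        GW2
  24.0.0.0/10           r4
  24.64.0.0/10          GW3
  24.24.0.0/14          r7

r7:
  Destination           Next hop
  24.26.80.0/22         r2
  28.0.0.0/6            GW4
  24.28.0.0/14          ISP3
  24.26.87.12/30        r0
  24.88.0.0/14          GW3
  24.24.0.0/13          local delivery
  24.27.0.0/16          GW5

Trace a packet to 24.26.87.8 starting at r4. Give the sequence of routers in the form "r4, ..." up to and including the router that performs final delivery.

At r4: longest match for 24.26.87.8 is 24.26.0.0/15 -> r0
At r0: longest match for 24.26.87.8 is 24.24.0.0/13 -> r2
At r2: longest match for 24.26.87.8 is 24.24.0.0/14 -> r7
At r7: longest match for 24.26.87.8 is 24.24.0.0/13 -> local delivery

r4, r0, r2, r7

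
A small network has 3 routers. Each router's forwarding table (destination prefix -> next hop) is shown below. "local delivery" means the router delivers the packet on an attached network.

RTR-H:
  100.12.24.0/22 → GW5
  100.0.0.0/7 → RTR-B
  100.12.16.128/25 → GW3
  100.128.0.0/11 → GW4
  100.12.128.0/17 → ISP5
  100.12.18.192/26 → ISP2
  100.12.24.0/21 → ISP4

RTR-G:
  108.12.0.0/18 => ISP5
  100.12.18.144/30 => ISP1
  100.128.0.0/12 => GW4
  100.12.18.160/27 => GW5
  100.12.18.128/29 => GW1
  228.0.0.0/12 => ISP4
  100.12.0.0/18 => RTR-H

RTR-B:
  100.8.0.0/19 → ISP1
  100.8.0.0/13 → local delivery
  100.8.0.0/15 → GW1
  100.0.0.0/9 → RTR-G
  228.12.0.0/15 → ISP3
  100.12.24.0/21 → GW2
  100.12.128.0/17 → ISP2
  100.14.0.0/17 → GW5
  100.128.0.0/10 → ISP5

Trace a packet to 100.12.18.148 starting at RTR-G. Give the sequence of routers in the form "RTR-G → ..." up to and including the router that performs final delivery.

RTR-G → RTR-H → RTR-B

At RTR-G: longest match for 100.12.18.148 is 100.12.0.0/18 -> RTR-H
At RTR-H: longest match for 100.12.18.148 is 100.0.0.0/7 -> RTR-B
At RTR-B: longest match for 100.12.18.148 is 100.8.0.0/13 -> local delivery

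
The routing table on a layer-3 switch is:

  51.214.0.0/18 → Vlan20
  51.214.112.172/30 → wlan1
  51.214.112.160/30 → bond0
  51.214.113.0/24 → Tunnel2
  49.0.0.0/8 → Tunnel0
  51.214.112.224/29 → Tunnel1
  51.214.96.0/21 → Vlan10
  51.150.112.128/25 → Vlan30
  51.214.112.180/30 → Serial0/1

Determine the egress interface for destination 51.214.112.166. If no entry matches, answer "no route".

no route

No entry's prefix contains 51.214.112.166; there is no default route.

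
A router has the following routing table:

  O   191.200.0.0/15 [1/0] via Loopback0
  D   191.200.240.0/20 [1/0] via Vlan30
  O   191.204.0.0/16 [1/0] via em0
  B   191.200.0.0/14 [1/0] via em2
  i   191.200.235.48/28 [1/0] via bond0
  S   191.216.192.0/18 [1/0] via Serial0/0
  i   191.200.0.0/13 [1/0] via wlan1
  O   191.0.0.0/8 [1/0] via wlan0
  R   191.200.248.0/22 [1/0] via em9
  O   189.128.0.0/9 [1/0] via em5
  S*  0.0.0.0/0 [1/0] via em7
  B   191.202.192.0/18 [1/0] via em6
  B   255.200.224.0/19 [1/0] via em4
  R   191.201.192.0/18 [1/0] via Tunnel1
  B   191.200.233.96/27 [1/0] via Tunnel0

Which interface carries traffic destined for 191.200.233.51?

Routes whose prefix contains 191.200.233.51:
  0.0.0.0/0 (default, matches everything) -> em7
  191.0.0.0/8 (191.0.0.0 - 191.255.255.255) -> wlan0
  191.200.0.0/13 (191.200.0.0 - 191.207.255.255) -> wlan1
  191.200.0.0/14 (191.200.0.0 - 191.203.255.255) -> em2
  191.200.0.0/15 (191.200.0.0 - 191.201.255.255) -> Loopback0
More-specific entries that do NOT match:
  191.200.235.48/28 (191.200.235.48 - 191.200.235.63) does not contain 191.200.233.51
  191.200.233.96/27 (191.200.233.96 - 191.200.233.127) does not contain 191.200.233.51
  191.200.248.0/22 (191.200.248.0 - 191.200.251.255) does not contain 191.200.233.51
  191.200.240.0/20 (191.200.240.0 - 191.200.255.255) does not contain 191.200.233.51
  255.200.224.0/19 (255.200.224.0 - 255.200.255.255) does not contain 191.200.233.51
  191.216.192.0/18 (191.216.192.0 - 191.216.255.255) does not contain 191.200.233.51
  191.202.192.0/18 (191.202.192.0 - 191.202.255.255) does not contain 191.200.233.51
  191.201.192.0/18 (191.201.192.0 - 191.201.255.255) does not contain 191.200.233.51
  191.204.0.0/16 (191.204.0.0 - 191.204.255.255) does not contain 191.200.233.51
Longest matching prefix is /15 -> interface Loopback0.

Loopback0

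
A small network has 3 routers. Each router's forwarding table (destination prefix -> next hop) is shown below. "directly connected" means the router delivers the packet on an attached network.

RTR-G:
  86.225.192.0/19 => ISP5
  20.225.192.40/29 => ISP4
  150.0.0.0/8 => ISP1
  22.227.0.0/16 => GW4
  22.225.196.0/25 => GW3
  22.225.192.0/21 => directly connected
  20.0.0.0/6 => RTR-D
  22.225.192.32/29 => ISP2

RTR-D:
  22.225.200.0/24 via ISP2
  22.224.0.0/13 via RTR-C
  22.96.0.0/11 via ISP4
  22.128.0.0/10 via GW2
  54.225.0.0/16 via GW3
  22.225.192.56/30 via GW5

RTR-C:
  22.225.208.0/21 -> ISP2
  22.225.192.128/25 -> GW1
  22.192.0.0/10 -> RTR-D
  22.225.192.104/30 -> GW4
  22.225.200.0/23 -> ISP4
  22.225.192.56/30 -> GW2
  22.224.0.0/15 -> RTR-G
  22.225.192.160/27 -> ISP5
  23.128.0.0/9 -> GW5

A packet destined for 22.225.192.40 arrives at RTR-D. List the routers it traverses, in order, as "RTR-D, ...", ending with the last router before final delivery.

At RTR-D: longest match for 22.225.192.40 is 22.224.0.0/13 -> RTR-C
At RTR-C: longest match for 22.225.192.40 is 22.224.0.0/15 -> RTR-G
At RTR-G: longest match for 22.225.192.40 is 22.225.192.0/21 -> directly connected

RTR-D, RTR-C, RTR-G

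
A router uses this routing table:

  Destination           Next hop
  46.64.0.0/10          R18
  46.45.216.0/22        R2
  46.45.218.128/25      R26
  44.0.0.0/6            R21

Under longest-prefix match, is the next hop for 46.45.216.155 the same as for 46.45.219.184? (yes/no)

yes

46.45.216.155: longest match 46.45.216.0/22 -> R2
46.45.219.184: longest match 46.45.216.0/22 -> R2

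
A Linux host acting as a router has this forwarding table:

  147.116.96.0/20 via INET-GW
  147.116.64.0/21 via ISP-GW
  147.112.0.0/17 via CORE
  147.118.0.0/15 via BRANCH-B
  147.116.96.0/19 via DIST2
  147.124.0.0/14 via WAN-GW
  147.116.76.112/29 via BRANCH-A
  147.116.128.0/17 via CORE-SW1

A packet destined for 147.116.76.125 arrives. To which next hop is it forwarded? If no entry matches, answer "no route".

No entry's prefix contains 147.116.76.125; there is no default route.

no route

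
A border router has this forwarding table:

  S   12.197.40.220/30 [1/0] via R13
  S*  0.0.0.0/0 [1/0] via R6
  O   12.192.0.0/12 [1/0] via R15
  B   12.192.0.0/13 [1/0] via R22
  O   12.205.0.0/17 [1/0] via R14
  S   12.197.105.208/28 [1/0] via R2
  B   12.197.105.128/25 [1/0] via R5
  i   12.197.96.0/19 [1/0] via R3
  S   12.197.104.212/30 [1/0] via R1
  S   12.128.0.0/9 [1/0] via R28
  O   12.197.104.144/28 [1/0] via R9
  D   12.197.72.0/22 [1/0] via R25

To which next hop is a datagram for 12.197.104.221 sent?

Routes whose prefix contains 12.197.104.221:
  0.0.0.0/0 (default, matches everything) -> R6
  12.128.0.0/9 (12.128.0.0 - 12.255.255.255) -> R28
  12.192.0.0/12 (12.192.0.0 - 12.207.255.255) -> R15
  12.192.0.0/13 (12.192.0.0 - 12.199.255.255) -> R22
  12.197.96.0/19 (12.197.96.0 - 12.197.127.255) -> R3
More-specific entries that do NOT match:
  12.197.40.220/30 (12.197.40.220 - 12.197.40.223) does not contain 12.197.104.221
  12.197.104.212/30 (12.197.104.212 - 12.197.104.215) does not contain 12.197.104.221
  12.197.105.208/28 (12.197.105.208 - 12.197.105.223) does not contain 12.197.104.221
  12.197.104.144/28 (12.197.104.144 - 12.197.104.159) does not contain 12.197.104.221
  12.197.105.128/25 (12.197.105.128 - 12.197.105.255) does not contain 12.197.104.221
  12.197.72.0/22 (12.197.72.0 - 12.197.75.255) does not contain 12.197.104.221
Longest matching prefix is /19 -> next hop R3.

R3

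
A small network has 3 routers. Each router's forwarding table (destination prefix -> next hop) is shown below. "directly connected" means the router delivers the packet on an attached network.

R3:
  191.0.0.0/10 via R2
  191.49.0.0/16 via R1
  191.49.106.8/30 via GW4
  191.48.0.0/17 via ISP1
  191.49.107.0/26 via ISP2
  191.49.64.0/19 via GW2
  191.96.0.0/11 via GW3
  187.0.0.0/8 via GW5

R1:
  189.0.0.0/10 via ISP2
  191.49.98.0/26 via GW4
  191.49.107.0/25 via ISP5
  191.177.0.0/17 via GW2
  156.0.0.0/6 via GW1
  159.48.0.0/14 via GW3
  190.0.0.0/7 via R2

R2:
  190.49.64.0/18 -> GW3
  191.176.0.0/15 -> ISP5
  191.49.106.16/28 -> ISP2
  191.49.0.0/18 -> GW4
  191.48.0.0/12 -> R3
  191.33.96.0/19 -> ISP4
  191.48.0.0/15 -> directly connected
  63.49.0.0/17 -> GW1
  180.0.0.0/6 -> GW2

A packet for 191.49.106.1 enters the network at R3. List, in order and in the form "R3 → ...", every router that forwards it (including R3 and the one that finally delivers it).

R3 → R1 → R2

At R3: longest match for 191.49.106.1 is 191.49.0.0/16 -> R1
At R1: longest match for 191.49.106.1 is 190.0.0.0/7 -> R2
At R2: longest match for 191.49.106.1 is 191.48.0.0/15 -> directly connected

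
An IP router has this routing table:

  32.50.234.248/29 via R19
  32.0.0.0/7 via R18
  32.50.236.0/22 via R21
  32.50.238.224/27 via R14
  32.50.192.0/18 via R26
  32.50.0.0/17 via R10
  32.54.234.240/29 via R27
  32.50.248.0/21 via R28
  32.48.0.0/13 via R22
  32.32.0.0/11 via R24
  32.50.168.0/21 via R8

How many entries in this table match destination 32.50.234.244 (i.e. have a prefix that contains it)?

Prefixes containing 32.50.234.244:
  32.0.0.0/7 (32.0.0.0 - 33.255.255.255)
  32.32.0.0/11 (32.32.0.0 - 32.63.255.255)
  32.48.0.0/13 (32.48.0.0 - 32.55.255.255)
  32.50.192.0/18 (32.50.192.0 - 32.50.255.255)
Total matching entries: 4.

4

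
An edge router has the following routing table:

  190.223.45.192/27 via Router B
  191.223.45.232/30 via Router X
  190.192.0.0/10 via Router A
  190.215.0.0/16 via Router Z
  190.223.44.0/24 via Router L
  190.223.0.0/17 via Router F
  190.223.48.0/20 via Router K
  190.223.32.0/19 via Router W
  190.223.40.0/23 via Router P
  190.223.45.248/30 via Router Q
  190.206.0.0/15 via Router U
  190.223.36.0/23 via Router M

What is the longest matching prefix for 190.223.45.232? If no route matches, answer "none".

Entries matching 190.223.45.232:
  190.192.0.0/10 (190.192.0.0 - 190.255.255.255)
  190.223.0.0/17 (190.223.0.0 - 190.223.127.255)
  190.223.32.0/19 (190.223.32.0 - 190.223.63.255)
Most specific is 190.223.32.0/19.

190.223.32.0/19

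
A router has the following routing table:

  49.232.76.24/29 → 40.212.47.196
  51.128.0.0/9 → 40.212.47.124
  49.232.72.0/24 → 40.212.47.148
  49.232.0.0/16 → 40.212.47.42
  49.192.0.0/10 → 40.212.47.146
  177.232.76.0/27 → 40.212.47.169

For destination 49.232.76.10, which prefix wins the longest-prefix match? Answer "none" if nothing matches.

Entries matching 49.232.76.10:
  49.192.0.0/10 (49.192.0.0 - 49.255.255.255)
  49.232.0.0/16 (49.232.0.0 - 49.232.255.255)
Most specific is 49.232.0.0/16.

49.232.0.0/16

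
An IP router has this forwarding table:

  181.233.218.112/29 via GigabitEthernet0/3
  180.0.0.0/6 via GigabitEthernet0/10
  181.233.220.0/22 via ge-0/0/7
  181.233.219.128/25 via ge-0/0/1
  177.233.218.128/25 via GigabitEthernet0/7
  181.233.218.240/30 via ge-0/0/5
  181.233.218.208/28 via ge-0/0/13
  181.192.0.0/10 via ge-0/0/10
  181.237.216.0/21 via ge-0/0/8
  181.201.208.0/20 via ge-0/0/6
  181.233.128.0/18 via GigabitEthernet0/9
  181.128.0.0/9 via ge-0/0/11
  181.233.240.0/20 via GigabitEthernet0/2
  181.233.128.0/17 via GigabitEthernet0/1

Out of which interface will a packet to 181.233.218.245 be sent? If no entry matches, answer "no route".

GigabitEthernet0/1

Routes whose prefix contains 181.233.218.245:
  180.0.0.0/6 (180.0.0.0 - 183.255.255.255) -> GigabitEthernet0/10
  181.128.0.0/9 (181.128.0.0 - 181.255.255.255) -> ge-0/0/11
  181.192.0.0/10 (181.192.0.0 - 181.255.255.255) -> ge-0/0/10
  181.233.128.0/17 (181.233.128.0 - 181.233.255.255) -> GigabitEthernet0/1
More-specific entries that do NOT match:
  181.233.218.240/30 (181.233.218.240 - 181.233.218.243) does not contain 181.233.218.245
  181.233.218.112/29 (181.233.218.112 - 181.233.218.119) does not contain 181.233.218.245
  181.233.218.208/28 (181.233.218.208 - 181.233.218.223) does not contain 181.233.218.245
  181.233.219.128/25 (181.233.219.128 - 181.233.219.255) does not contain 181.233.218.245
  177.233.218.128/25 (177.233.218.128 - 177.233.218.255) does not contain 181.233.218.245
  181.233.220.0/22 (181.233.220.0 - 181.233.223.255) does not contain 181.233.218.245
  181.237.216.0/21 (181.237.216.0 - 181.237.223.255) does not contain 181.233.218.245
  181.201.208.0/20 (181.201.208.0 - 181.201.223.255) does not contain 181.233.218.245
  181.233.240.0/20 (181.233.240.0 - 181.233.255.255) does not contain 181.233.218.245
  181.233.128.0/18 (181.233.128.0 - 181.233.191.255) does not contain 181.233.218.245
Longest matching prefix is /17 -> interface GigabitEthernet0/1.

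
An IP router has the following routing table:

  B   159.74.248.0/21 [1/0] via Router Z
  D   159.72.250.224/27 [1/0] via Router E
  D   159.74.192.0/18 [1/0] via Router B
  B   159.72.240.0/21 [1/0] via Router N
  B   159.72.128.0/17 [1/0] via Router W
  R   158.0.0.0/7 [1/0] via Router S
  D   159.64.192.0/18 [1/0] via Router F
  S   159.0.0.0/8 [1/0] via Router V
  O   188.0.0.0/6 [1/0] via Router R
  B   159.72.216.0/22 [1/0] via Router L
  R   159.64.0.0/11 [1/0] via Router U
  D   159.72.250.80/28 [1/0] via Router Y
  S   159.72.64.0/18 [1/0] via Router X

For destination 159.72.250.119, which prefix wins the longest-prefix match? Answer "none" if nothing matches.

159.72.128.0/17

Entries matching 159.72.250.119:
  158.0.0.0/7 (158.0.0.0 - 159.255.255.255)
  159.0.0.0/8 (159.0.0.0 - 159.255.255.255)
  159.64.0.0/11 (159.64.0.0 - 159.95.255.255)
  159.72.128.0/17 (159.72.128.0 - 159.72.255.255)
Most specific is 159.72.128.0/17.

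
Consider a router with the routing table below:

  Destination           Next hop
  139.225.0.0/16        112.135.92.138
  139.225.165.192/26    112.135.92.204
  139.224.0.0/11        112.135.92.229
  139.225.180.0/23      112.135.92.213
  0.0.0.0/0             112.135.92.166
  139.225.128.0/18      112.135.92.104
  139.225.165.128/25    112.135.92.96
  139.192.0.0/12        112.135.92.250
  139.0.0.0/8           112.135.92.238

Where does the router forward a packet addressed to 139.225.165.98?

Routes whose prefix contains 139.225.165.98:
  0.0.0.0/0 (default, matches everything) -> 112.135.92.166
  139.0.0.0/8 (139.0.0.0 - 139.255.255.255) -> 112.135.92.238
  139.224.0.0/11 (139.224.0.0 - 139.255.255.255) -> 112.135.92.229
  139.225.0.0/16 (139.225.0.0 - 139.225.255.255) -> 112.135.92.138
  139.225.128.0/18 (139.225.128.0 - 139.225.191.255) -> 112.135.92.104
More-specific entries that do NOT match:
  139.225.165.192/26 (139.225.165.192 - 139.225.165.255) does not contain 139.225.165.98
  139.225.165.128/25 (139.225.165.128 - 139.225.165.255) does not contain 139.225.165.98
  139.225.180.0/23 (139.225.180.0 - 139.225.181.255) does not contain 139.225.165.98
Longest matching prefix is /18 -> next hop 112.135.92.104.

112.135.92.104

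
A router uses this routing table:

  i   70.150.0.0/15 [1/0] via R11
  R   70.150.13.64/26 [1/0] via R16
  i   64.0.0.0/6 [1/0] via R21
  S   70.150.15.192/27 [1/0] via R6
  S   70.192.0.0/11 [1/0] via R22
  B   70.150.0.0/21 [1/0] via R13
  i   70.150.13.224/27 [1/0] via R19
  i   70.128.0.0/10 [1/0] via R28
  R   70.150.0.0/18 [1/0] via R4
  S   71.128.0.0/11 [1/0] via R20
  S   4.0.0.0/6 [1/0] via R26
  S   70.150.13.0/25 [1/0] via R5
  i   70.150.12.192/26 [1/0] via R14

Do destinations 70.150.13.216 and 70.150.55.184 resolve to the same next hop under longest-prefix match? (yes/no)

yes

70.150.13.216: longest match 70.150.0.0/18 -> R4
70.150.55.184: longest match 70.150.0.0/18 -> R4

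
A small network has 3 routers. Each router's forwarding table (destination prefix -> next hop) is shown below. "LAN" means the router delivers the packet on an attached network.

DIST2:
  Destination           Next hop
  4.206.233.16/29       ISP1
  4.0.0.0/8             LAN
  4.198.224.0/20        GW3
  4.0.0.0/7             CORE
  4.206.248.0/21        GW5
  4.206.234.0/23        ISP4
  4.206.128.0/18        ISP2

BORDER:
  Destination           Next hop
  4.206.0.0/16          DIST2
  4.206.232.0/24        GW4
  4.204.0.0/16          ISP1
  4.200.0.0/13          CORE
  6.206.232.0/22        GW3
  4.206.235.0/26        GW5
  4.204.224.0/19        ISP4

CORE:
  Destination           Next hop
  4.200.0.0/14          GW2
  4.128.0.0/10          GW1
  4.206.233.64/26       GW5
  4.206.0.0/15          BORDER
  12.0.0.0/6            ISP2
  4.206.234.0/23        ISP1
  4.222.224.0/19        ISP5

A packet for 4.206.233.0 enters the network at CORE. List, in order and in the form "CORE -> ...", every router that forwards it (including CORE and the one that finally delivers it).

At CORE: longest match for 4.206.233.0 is 4.206.0.0/15 -> BORDER
At BORDER: longest match for 4.206.233.0 is 4.206.0.0/16 -> DIST2
At DIST2: longest match for 4.206.233.0 is 4.0.0.0/8 -> LAN

CORE -> BORDER -> DIST2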